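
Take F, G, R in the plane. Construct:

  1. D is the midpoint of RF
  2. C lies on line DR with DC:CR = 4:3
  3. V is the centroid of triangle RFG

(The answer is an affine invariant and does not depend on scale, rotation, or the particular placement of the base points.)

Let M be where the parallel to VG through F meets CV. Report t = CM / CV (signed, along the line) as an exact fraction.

t = 11/4

Choose coordinates F = (0, 0), G = (1, 0), R = (0, 1).
1. D is the midpoint of RF ⇒ D = (0, 1/2)
2. C lies on line DR with DC:CR = 4:3 ⇒ C = (0, 11/14)
3. V is the centroid of triangle RFG ⇒ V = (1/3, 1/3)
through F parallel to VG: direction (2/3, -1/3); meets CV at M = (11/12, -11/24)
M = C + t·(V−C) with t = 11/4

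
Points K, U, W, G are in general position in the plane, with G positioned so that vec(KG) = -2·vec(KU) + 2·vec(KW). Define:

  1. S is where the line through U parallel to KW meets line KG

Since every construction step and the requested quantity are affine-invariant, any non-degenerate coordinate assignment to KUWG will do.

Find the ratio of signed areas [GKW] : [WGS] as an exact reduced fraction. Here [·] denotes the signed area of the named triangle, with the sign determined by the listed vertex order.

Assign K = (0, 0), U = (1, 0), W = (0, 1), G = (-2, 2) — the answer is frame-independent, so this choice is without loss of generality.
1. S is where the line through U parallel to KW meets line KG ⇒ S = (1, -1)
2·[GKW] = 2, 2·[WGS] = 3
[GKW]:[WGS] = 2:3 = 2/3

[GKW]:[WGS] = 2/3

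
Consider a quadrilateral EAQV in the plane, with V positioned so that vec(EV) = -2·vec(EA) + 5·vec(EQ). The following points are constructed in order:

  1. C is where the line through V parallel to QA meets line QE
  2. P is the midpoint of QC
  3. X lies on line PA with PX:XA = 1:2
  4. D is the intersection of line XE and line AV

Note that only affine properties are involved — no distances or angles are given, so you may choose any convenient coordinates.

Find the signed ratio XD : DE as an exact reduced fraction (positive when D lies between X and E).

Set E = (0, 0), A = (1, 0), Q = (0, 1), V = (-2, 5); any affine frame gives the same invariant.
1. C is where the line through V parallel to QA meets line QE ⇒ C = (0, 3)
2. P is the midpoint of QC ⇒ P = (0, 2)
3. X lies on line PA with PX:XA = 1:2 ⇒ X = (1/3, 4/3)
4. D is the intersection of line XE and line AV ⇒ D = (5/17, 20/17)
D = X + t·(E−X) with t = 2/17, so XD:DE = t:(1−t) = 2/17:15/17

XD:DE = 2/15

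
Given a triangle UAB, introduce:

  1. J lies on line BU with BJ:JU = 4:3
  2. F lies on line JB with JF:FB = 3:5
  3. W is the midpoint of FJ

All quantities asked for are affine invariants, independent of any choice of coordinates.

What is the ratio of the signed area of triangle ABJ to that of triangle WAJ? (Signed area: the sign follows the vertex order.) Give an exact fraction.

[ABJ]:[WAJ] = -16/3

Set U = (0, 0), A = (1, 0), B = (0, 1); any affine frame gives the same invariant.
1. J lies on line BU with BJ:JU = 4:3 ⇒ J = (0, 3/7)
2. F lies on line JB with JF:FB = 3:5 ⇒ F = (0, 9/14)
3. W is the midpoint of FJ ⇒ W = (0, 15/28)
2·[ABJ] = 4/7, 2·[WAJ] = -3/28
[ABJ]:[WAJ] = 4/7:-3/28 = -16/3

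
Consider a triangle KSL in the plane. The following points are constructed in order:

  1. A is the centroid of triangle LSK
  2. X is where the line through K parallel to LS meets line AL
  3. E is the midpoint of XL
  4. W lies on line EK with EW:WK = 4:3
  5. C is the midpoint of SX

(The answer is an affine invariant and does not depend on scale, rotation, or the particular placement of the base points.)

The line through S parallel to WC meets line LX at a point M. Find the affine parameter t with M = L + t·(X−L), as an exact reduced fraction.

t = 4/15

Work in coordinates with K = (0, 0), S = (1, 0), L = (0, 1).
1. A is the centroid of triangle LSK ⇒ A = (1/3, 1/3)
2. X is where the line through K parallel to LS meets line AL ⇒ X = (1, -1)
3. E is the midpoint of XL ⇒ E = (1/2, 0)
4. W lies on line EK with EW:WK = 4:3 ⇒ W = (3/14, 0)
5. C is the midpoint of SX ⇒ C = (1, -1/2)
through S parallel to WC: direction (11/14, -1/2); meets LX at M = (4/15, 7/15)
M = L + t·(X−L) with t = 4/15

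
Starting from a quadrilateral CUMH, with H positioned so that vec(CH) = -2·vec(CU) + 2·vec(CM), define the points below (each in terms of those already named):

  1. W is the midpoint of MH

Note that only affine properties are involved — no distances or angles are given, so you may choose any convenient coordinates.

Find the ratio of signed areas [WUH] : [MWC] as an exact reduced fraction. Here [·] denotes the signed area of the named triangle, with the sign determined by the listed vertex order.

Assign C = (0, 0), U = (1, 0), M = (0, 1), H = (-2, 2) — the answer is frame-independent, so this choice is without loss of generality.
1. W is the midpoint of MH ⇒ W = (-1, 3/2)
2·[WUH] = -1/2, 2·[MWC] = 1
[WUH]:[MWC] = -1/2:1 = -1/2

[WUH]:[MWC] = -1/2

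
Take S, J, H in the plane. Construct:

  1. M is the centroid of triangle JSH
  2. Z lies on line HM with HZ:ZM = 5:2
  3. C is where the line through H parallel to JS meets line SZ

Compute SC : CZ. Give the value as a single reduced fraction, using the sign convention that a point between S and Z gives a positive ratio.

Set S = (0, 0), J = (1, 0), H = (0, 1); any affine frame gives the same invariant.
1. M is the centroid of triangle JSH ⇒ M = (1/3, 1/3)
2. Z lies on line HM with HZ:ZM = 5:2 ⇒ Z = (5/21, 11/21)
3. C is where the line through H parallel to JS meets line SZ ⇒ C = (5/11, 1)
C = S + t·(Z−S) with t = 21/11, so SC:CZ = t:(1−t) = 21/11:-10/11

SC:CZ = -21/10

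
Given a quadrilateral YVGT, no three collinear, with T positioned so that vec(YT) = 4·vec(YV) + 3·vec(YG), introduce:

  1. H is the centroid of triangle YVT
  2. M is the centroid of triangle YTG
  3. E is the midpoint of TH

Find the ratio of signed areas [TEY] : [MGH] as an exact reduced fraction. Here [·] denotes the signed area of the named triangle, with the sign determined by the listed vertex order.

Choose coordinates Y = (0, 0), V = (1, 0), G = (0, 1), T = (4, 3).
1. H is the centroid of triangle YVT ⇒ H = (5/3, 1)
2. M is the centroid of triangle YTG ⇒ M = (4/3, 4/3)
3. E is the midpoint of TH ⇒ E = (17/6, 2)
2·[TEY] = -1/2, 2·[MGH] = 5/9
[TEY]:[MGH] = -1/2:5/9 = -9/10

[TEY]:[MGH] = -9/10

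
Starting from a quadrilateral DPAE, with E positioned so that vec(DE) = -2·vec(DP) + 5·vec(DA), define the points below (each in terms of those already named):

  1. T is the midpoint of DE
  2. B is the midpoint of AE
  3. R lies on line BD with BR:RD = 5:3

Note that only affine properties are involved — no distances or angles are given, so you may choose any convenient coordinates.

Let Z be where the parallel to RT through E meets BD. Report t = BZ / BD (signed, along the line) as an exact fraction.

Work in coordinates with D = (0, 0), P = (1, 0), A = (0, 1), E = (-2, 5).
1. T is the midpoint of DE ⇒ T = (-1, 5/2)
2. B is the midpoint of AE ⇒ B = (-1, 3)
3. R lies on line BD with BR:RD = 5:3 ⇒ R = (-3/8, 9/8)
through E parallel to RT: direction (-5/8, 11/8); meets BD at Z = (-3/4, 9/4)
Z = B + t·(D−B) with t = 1/4

t = 1/4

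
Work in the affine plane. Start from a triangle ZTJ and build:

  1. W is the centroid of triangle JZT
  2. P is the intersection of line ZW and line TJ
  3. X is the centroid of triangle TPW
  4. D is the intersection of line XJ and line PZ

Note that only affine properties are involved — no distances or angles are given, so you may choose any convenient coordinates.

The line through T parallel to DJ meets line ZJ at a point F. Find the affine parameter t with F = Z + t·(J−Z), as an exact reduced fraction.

t = 13/11

Set Z = (0, 0), T = (1, 0), J = (0, 1); any affine frame gives the same invariant.
1. W is the centroid of triangle JZT ⇒ W = (1/3, 1/3)
2. P is the intersection of line ZW and line TJ ⇒ P = (1/2, 1/2)
3. X is the centroid of triangle TPW ⇒ X = (11/18, 5/18)
4. D is the intersection of line XJ and line PZ ⇒ D = (11/24, 11/24)
through T parallel to DJ: direction (-11/24, 13/24); meets ZJ at F = (0, 13/11)
F = Z + t·(J−Z) with t = 13/11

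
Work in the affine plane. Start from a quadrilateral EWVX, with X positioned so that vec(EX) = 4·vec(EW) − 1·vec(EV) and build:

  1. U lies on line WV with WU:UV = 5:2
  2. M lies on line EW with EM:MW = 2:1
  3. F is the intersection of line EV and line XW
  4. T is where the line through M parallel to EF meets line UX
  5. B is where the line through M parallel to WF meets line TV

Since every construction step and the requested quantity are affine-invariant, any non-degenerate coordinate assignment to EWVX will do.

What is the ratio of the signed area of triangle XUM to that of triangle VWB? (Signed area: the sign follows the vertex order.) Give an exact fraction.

[XUM]:[VWB] = 3

Assign E = (0, 0), W = (1, 0), V = (0, 1), X = (4, -1) — the answer is frame-independent, so this choice is without loss of generality.
1. U lies on line WV with WU:UV = 5:2 ⇒ U = (2/7, 5/7)
2. M lies on line EW with EM:MW = 2:1 ⇒ M = (2/3, 0)
3. F is the intersection of line EV and line XW ⇒ F = (0, 1/3)
4. T is where the line through M parallel to EF meets line UX ⇒ T = (2/3, 7/13)
5. B is where the line through M parallel to WF meets line TV ⇒ B = (13/6, -1/2)
2·[XUM] = 2, 2·[VWB] = 2/3
[XUM]:[VWB] = 2:2/3 = 3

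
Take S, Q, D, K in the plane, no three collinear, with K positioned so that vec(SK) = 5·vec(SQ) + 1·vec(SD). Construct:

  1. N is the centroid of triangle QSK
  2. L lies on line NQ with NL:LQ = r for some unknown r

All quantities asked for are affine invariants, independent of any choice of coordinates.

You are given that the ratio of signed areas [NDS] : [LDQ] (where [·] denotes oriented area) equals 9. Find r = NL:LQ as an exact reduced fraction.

Set S = (0, 0), Q = (1, 0), D = (0, 1), K = (5, 1); any affine frame gives the same invariant.
1. N is the centroid of triangle QSK ⇒ N = (2, 1/3)
2. With NL:LQ = r, write λ = r/(r+1) so L = N + λ·(Q−N); L is affine-linear in λ
Every point depending on L is an affine combination of L and λ-independent points, so each such coordinate is linear in λ; the λ² term in each signed area is a multiple of (Q−N)×(Q−N) = 0, so 2·[NDS] and 2·[LDQ] are each linear in λ. Evaluating at λ=0 and λ=1:
  2·[NDS] = 2,   2·[LDQ] = -4/3·λ + 4/3
So [NDS]:[LDQ] = (2) / (-4/3·λ + 4/3). Setting this equal to 9:
  2 = 9·(-4/3·λ + 4/3)  ⇒  λ = 5/6
Then r = λ/(1−λ) = (5/6)/(1/6) = 5. Check: with r = 5, L = (7/6, 1/18) and [NDS]:[LDQ] = 9 as required.

r = 5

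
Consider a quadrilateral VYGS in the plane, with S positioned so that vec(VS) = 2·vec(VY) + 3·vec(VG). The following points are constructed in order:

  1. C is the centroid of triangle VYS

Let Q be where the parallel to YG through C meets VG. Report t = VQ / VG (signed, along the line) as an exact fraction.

Assign V = (0, 0), Y = (1, 0), G = (0, 1), S = (2, 3) — the answer is frame-independent, so this choice is without loss of generality.
1. C is the centroid of triangle VYS ⇒ C = (1, 1)
through C parallel to YG: direction (-1, 1); meets VG at Q = (0, 2)
Q = V + t·(G−V) with t = 2

t = 2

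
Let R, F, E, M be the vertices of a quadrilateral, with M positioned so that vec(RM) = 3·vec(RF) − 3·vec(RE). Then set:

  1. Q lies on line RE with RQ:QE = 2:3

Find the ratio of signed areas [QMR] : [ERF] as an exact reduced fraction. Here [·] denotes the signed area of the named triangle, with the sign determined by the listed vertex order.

[QMR]:[ERF] = -6/5

Assign R = (0, 0), F = (1, 0), E = (0, 1), M = (3, -3) — the answer is frame-independent, so this choice is without loss of generality.
1. Q lies on line RE with RQ:QE = 2:3 ⇒ Q = (0, 2/5)
2·[QMR] = -6/5, 2·[ERF] = 1
[QMR]:[ERF] = -6/5:1 = -6/5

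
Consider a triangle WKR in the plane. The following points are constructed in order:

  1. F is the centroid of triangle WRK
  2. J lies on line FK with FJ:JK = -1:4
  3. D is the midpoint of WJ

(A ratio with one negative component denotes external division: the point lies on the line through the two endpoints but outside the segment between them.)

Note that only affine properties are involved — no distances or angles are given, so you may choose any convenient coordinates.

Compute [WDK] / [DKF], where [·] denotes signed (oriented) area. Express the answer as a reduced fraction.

Work in coordinates with W = (0, 0), K = (1, 0), R = (0, 1).
1. F is the centroid of triangle WRK ⇒ F = (1/3, 1/3)
2. J lies on line FK with FJ:JK = -1:4 ⇒ J = (1/9, 4/9)
3. D is the midpoint of WJ ⇒ D = (1/18, 2/9)
2·[WDK] = -2/9, 2·[DKF] = 1/6
[WDK]:[DKF] = -2/9:1/6 = -4/3

[WDK]:[DKF] = -4/3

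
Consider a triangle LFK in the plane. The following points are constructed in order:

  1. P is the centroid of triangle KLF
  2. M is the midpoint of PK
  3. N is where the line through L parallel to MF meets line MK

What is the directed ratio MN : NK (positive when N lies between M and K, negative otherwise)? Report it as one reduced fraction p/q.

Work in coordinates with L = (0, 0), F = (1, 0), K = (0, 1).
1. P is the centroid of triangle KLF ⇒ P = (1/3, 1/3)
2. M is the midpoint of PK ⇒ M = (1/6, 2/3)
3. N is where the line through L parallel to MF meets line MK ⇒ N = (5/6, -2/3)
N = M + t·(K−M) with t = -4, so MN:NK = t:(1−t) = -4:5

MN:NK = -4/5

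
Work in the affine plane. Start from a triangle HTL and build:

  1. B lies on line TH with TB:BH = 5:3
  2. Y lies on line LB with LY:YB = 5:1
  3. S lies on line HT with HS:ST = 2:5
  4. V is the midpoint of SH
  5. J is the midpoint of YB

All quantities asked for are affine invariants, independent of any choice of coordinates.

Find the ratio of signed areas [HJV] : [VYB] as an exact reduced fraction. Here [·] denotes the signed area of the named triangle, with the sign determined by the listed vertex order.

[HJV]:[VYB] = 4/13

Set H = (0, 0), T = (1, 0), L = (0, 1); any affine frame gives the same invariant.
1. B lies on line TH with TB:BH = 5:3 ⇒ B = (3/8, 0)
2. Y lies on line LB with LY:YB = 5:1 ⇒ Y = (5/16, 1/6)
3. S lies on line HT with HS:ST = 2:5 ⇒ S = (2/7, 0)
4. V is the midpoint of SH ⇒ V = (1/7, 0)
5. J is the midpoint of YB ⇒ J = (11/32, 1/12)
2·[HJV] = -1/84, 2·[VYB] = -13/336
[HJV]:[VYB] = -1/84:-13/336 = 4/13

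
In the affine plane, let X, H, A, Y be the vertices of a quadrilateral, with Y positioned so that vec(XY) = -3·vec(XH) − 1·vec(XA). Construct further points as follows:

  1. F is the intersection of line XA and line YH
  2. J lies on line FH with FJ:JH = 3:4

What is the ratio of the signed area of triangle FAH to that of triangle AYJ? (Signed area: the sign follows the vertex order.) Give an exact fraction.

Set X = (0, 0), H = (1, 0), A = (0, 1), Y = (-3, -1); any affine frame gives the same invariant.
1. F is the intersection of line XA and line YH ⇒ F = (0, -1/4)
2. J lies on line FH with FJ:JH = 3:4 ⇒ J = (3/7, -1/7)
2·[FAH] = -5/4, 2·[AYJ] = 30/7
[FAH]:[AYJ] = -5/4:30/7 = -7/24

[FAH]:[AYJ] = -7/24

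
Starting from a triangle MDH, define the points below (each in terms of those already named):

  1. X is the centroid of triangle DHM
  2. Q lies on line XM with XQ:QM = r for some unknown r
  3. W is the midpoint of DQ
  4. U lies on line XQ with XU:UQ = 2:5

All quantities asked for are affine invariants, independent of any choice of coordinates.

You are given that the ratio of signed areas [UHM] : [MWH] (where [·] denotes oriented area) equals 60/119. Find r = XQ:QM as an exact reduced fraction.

Work in coordinates with M = (0, 0), D = (1, 0), H = (0, 1).
1. X is the centroid of triangle DHM ⇒ X = (1/3, 1/3)
2. With XQ:QM = r, write λ = r/(r+1) so Q = X + λ·(M−X); Q is affine-linear in λ
3. W is the midpoint of DQ ⇒ W is an affine combination of earlier points and hence also affine-linear in λ
4. U lies on line XQ with XU:UQ = 2:5 ⇒ U is an affine combination of earlier points and hence also affine-linear in λ
Every point depending on Q is an affine combination of Q and λ-independent points, so each such coordinate is linear in λ; the λ² term in each signed area is a multiple of (M−X)×(M−X) = 0, so 2·[UHM] and 2·[MWH] are each linear in λ. Evaluating at λ=0 and λ=1:
  2·[UHM] = -2/21·λ + 1/3,   2·[MWH] = -1/6·λ + 2/3
So [UHM]:[MWH] = (-2/21·λ + 1/3) / (-1/6·λ + 2/3). Setting this equal to 60/119:
  -2/21·λ + 1/3 = 60/119·(-1/6·λ + 2/3)  ⇒  λ = -1/4
Then r = λ/(1−λ) = (-1/4)/(5/4) = -1/5. Check: with r = -1/5, Q = (5/12, 5/12) and [UHM]:[MWH] = 60/119 as required.

r = -1/5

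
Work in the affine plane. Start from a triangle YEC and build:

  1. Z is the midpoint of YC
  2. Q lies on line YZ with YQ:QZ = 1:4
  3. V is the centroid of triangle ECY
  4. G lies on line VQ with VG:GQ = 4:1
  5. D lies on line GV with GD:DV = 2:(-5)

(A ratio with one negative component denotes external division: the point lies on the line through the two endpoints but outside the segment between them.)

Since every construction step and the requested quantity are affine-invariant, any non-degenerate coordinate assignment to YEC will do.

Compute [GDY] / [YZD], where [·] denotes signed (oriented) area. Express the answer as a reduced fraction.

[GDY]:[YZD] = 8/25

Work in coordinates with Y = (0, 0), E = (1, 0), C = (0, 1).
1. Z is the midpoint of YC ⇒ Z = (0, 1/2)
2. Q lies on line YZ with YQ:QZ = 1:4 ⇒ Q = (0, 1/10)
3. V is the centroid of triangle ECY ⇒ V = (1/3, 1/3)
4. G lies on line VQ with VG:GQ = 4:1 ⇒ G = (1/15, 11/75)
5. D lies on line GV with GD:DV = 2:(-5) ⇒ D = (-1/9, 1/45)
2·[GDY] = 4/225, 2·[YZD] = 1/18
[GDY]:[YZD] = 4/225:1/18 = 8/25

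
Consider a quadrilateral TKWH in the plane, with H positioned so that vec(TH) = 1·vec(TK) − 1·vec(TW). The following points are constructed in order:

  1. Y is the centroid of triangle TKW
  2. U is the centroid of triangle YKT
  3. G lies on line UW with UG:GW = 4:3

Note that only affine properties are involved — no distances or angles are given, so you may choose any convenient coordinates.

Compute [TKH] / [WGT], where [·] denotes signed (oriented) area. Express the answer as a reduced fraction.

Set T = (0, 0), K = (1, 0), W = (0, 1), H = (1, -1); any affine frame gives the same invariant.
1. Y is the centroid of triangle TKW ⇒ Y = (1/3, 1/3)
2. U is the centroid of triangle YKT ⇒ U = (4/9, 1/9)
3. G lies on line UW with UG:GW = 4:3 ⇒ G = (4/21, 13/21)
2·[TKH] = -1, 2·[WGT] = -4/21
[TKH]:[WGT] = -1:-4/21 = 21/4

[TKH]:[WGT] = 21/4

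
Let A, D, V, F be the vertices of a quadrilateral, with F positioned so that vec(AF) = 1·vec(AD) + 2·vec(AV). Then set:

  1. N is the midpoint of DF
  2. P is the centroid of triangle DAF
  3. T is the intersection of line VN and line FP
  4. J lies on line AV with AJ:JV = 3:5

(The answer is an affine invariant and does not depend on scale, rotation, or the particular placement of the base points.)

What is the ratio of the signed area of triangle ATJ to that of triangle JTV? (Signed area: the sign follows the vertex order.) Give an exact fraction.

[ATJ]:[JTV] = 3/5

Work in coordinates with A = (0, 0), D = (1, 0), V = (0, 1), F = (1, 2).
1. N is the midpoint of DF ⇒ N = (1, 1)
2. P is the centroid of triangle DAF ⇒ P = (2/3, 2/3)
3. T is the intersection of line VN and line FP ⇒ T = (3/4, 1)
4. J lies on line AV with AJ:JV = 3:5 ⇒ J = (0, 3/8)
2·[ATJ] = 9/32, 2·[JTV] = 15/32
[ATJ]:[JTV] = 9/32:15/32 = 3/5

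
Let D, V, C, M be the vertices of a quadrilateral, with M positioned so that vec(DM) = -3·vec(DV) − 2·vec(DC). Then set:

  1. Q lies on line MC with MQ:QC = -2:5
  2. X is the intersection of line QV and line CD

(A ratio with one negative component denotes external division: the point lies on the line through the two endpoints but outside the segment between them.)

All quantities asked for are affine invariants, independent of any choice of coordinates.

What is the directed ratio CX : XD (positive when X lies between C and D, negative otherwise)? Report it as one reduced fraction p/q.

Work in coordinates with D = (0, 0), V = (1, 0), C = (0, 1), M = (-3, -2).
1. Q lies on line MC with MQ:QC = -2:5 ⇒ Q = (-5, -4)
2. X is the intersection of line QV and line CD ⇒ X = (0, -2/3)
X = C + t·(D−C) with t = 5/3, so CX:XD = t:(1−t) = 5/3:-2/3

CX:XD = -5/2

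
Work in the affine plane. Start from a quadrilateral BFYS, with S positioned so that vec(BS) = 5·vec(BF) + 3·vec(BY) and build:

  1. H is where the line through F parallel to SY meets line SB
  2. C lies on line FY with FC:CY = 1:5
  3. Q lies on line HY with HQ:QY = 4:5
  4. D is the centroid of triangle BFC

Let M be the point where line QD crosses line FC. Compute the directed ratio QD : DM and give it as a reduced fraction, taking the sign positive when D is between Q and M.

Assign B = (0, 0), F = (1, 0), Y = (0, 1), S = (5, 3) — the answer is frame-independent, so this choice is without loss of generality.
1. H is where the line through F parallel to SY meets line SB ⇒ H = (-2, -6/5)
2. C lies on line FY with FC:CY = 1:5 ⇒ C = (5/6, 1/6)
3. Q lies on line HY with HQ:QY = 4:5 ⇒ Q = (-10/9, -2/9)
4. D is the centroid of triangle BFC ⇒ D = (11/18, 1/18)
line QD meets FC at M = (97/108, 11/108)
D = Q + t·(M−Q) with t = 6/7, so QD:DM = 6/7:1/7

QD:DM = 6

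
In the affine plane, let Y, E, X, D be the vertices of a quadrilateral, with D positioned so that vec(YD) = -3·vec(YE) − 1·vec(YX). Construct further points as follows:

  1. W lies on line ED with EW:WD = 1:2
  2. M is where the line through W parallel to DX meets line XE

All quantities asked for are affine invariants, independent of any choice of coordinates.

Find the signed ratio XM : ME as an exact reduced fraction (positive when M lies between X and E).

Choose coordinates Y = (0, 0), E = (1, 0), X = (0, 1), D = (-3, -1).
1. W lies on line ED with EW:WD = 1:2 ⇒ W = (-1/3, -1/3)
2. M is where the line through W parallel to DX meets line XE ⇒ M = (2/3, 1/3)
M = X + t·(E−X) with t = 2/3, so XM:ME = t:(1−t) = 2/3:1/3

XM:ME = 2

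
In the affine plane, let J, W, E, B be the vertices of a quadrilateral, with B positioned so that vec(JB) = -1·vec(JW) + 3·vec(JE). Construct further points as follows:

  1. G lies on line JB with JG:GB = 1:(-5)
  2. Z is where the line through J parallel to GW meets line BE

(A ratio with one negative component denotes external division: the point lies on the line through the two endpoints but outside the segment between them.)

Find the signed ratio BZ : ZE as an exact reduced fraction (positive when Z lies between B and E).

Work in coordinates with J = (0, 0), W = (1, 0), E = (0, 1), B = (-1, 3).
1. G lies on line JB with JG:GB = 1:(-5) ⇒ G = (1/4, -3/4)
2. Z is where the line through J parallel to GW meets line BE ⇒ Z = (1/3, 1/3)
Z = B + t·(E−B) with t = 4/3, so BZ:ZE = t:(1−t) = 4/3:-1/3

BZ:ZE = -4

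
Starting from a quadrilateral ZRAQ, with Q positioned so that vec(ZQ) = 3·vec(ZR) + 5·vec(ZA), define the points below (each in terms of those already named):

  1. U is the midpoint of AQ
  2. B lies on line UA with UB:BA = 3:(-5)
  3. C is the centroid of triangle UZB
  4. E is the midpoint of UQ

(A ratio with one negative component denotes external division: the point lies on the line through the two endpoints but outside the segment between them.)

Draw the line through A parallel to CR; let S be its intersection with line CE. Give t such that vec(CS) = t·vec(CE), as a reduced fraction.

t = -5

Choose coordinates Z = (0, 0), R = (1, 0), A = (0, 1), Q = (3, 5).
1. U is the midpoint of AQ ⇒ U = (3/2, 3)
2. B lies on line UA with UB:BA = 3:(-5) ⇒ B = (15/4, 6)
3. C is the centroid of triangle UZB ⇒ C = (7/4, 3)
4. E is the midpoint of UQ ⇒ E = (9/4, 4)
through A parallel to CR: direction (-3/4, -3); meets CE at S = (-3/4, -2)
S = C + t·(E−C) with t = -5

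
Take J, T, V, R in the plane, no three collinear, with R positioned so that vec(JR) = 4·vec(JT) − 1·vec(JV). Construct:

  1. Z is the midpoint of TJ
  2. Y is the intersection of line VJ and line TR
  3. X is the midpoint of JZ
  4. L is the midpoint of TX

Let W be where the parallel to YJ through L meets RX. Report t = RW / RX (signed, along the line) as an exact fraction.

Choose coordinates J = (0, 0), T = (1, 0), V = (0, 1), R = (4, -1).
1. Z is the midpoint of TJ ⇒ Z = (1/2, 0)
2. Y is the intersection of line VJ and line TR ⇒ Y = (0, 1/3)
3. X is the midpoint of JZ ⇒ X = (1/4, 0)
4. L is the midpoint of TX ⇒ L = (5/8, 0)
through L parallel to YJ: direction (0, -1/3); meets RX at W = (5/8, -1/10)
W = R + t·(X−R) with t = 9/10

t = 9/10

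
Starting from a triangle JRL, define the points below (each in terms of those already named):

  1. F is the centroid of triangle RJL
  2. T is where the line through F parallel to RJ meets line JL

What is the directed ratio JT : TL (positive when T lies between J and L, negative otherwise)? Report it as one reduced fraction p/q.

Assign J = (0, 0), R = (1, 0), L = (0, 1) — the answer is frame-independent, so this choice is without loss of generality.
1. F is the centroid of triangle RJL ⇒ F = (1/3, 1/3)
2. T is where the line through F parallel to RJ meets line JL ⇒ T = (0, 1/3)
T = J + t·(L−J) with t = 1/3, so JT:TL = t:(1−t) = 1/3:2/3

JT:TL = 1/2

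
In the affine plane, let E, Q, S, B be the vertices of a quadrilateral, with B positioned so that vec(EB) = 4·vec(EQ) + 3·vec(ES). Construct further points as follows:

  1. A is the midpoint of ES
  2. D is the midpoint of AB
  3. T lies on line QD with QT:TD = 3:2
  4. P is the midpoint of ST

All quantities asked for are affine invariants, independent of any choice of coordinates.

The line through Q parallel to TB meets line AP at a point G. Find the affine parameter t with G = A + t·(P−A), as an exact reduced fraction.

Work in coordinates with E = (0, 0), Q = (1, 0), S = (0, 1), B = (4, 3).
1. A is the midpoint of ES ⇒ A = (0, 1/2)
2. D is the midpoint of AB ⇒ D = (2, 7/4)
3. T lies on line QD with QT:TD = 3:2 ⇒ T = (8/5, 21/20)
4. P is the midpoint of ST ⇒ P = (4/5, 41/40)
through Q parallel to TB: direction (12/5, 39/20); meets AP at G = (42/5, 481/80)
G = A + t·(P−A) with t = 21/2

t = 21/2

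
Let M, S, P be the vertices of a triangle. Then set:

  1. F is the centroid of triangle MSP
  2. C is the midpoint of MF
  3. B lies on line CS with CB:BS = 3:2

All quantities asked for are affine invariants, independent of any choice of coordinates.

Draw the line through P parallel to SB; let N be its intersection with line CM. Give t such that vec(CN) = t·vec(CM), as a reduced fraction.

Assign M = (0, 0), S = (1, 0), P = (0, 1) — the answer is frame-independent, so this choice is without loss of generality.
1. F is the centroid of triangle MSP ⇒ F = (1/3, 1/3)
2. C is the midpoint of MF ⇒ C = (1/6, 1/6)
3. B lies on line CS with CB:BS = 3:2 ⇒ B = (2/3, 1/15)
through P parallel to SB: direction (-1/3, 1/15); meets CM at N = (5/6, 5/6)
N = C + t·(M−C) with t = -4

t = -4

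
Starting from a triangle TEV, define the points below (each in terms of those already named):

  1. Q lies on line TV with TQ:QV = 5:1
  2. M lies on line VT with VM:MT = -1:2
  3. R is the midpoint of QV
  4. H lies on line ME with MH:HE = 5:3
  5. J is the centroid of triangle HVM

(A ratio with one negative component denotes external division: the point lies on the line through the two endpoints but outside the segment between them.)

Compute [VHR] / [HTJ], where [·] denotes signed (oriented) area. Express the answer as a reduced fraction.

[VHR]:[HTJ] = 1/12

Assign T = (0, 0), E = (1, 0), V = (0, 1) — the answer is frame-independent, so this choice is without loss of generality.
1. Q lies on line TV with TQ:QV = 5:1 ⇒ Q = (0, 5/6)
2. M lies on line VT with VM:MT = -1:2 ⇒ M = (0, 2)
3. R is the midpoint of QV ⇒ R = (0, 11/12)
4. H lies on line ME with MH:HE = 5:3 ⇒ H = (5/8, 3/4)
5. J is the centroid of triangle HVM ⇒ J = (5/24, 5/4)
2·[VHR] = -5/96, 2·[HTJ] = -5/8
[VHR]:[HTJ] = -5/96:-5/8 = 1/12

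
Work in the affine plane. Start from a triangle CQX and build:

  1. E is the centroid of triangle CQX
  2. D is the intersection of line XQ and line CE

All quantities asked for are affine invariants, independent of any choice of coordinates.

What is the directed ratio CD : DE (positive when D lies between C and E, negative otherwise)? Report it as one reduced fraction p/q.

CD:DE = -3

Choose coordinates C = (0, 0), Q = (1, 0), X = (0, 1).
1. E is the centroid of triangle CQX ⇒ E = (1/3, 1/3)
2. D is the intersection of line XQ and line CE ⇒ D = (1/2, 1/2)
D = C + t·(E−C) with t = 3/2, so CD:DE = t:(1−t) = 3/2:-1/2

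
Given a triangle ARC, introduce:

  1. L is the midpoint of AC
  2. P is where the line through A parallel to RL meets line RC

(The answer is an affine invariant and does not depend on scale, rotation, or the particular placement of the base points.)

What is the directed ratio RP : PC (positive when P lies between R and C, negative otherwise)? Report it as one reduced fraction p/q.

Assign A = (0, 0), R = (1, 0), C = (0, 1) — the answer is frame-independent, so this choice is without loss of generality.
1. L is the midpoint of AC ⇒ L = (0, 1/2)
2. P is where the line through A parallel to RL meets line RC ⇒ P = (2, -1)
P = R + t·(C−R) with t = -1, so RP:PC = t:(1−t) = -1:2

RP:PC = -1/2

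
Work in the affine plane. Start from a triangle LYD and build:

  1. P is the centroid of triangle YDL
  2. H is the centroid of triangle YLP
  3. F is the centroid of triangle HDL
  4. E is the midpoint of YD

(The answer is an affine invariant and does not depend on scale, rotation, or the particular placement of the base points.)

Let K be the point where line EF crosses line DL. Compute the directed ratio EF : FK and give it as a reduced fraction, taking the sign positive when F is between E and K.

EF:FK = 19/8

Assign L = (0, 0), Y = (1, 0), D = (0, 1) — the answer is frame-independent, so this choice is without loss of generality.
1. P is the centroid of triangle YDL ⇒ P = (1/3, 1/3)
2. H is the centroid of triangle YLP ⇒ H = (4/9, 1/9)
3. F is the centroid of triangle HDL ⇒ F = (4/27, 10/27)
4. E is the midpoint of YD ⇒ E = (1/2, 1/2)
line EF meets DL at K = (0, 6/19)
F = E + t·(K−E) with t = 19/27, so EF:FK = 19/27:8/27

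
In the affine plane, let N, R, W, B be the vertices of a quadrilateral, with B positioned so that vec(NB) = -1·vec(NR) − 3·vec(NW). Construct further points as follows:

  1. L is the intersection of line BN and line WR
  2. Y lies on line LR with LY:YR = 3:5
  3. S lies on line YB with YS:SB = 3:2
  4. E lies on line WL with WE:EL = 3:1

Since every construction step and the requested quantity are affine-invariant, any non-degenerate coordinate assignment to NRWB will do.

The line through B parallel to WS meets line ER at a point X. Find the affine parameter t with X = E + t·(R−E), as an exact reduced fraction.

t = -2/3

Set N = (0, 0), R = (1, 0), W = (0, 1), B = (-1, -3); any affine frame gives the same invariant.
1. L is the intersection of line BN and line WR ⇒ L = (1/4, 3/4)
2. Y lies on line LR with LY:YR = 3:5 ⇒ Y = (17/32, 15/32)
3. S lies on line YB with YS:SB = 3:2 ⇒ S = (-31/80, -129/80)
4. E lies on line WL with WE:EL = 3:1 ⇒ E = (3/16, 13/16)
through B parallel to WS: direction (-31/80, -209/80); meets ER at X = (-17/48, 65/48)
X = E + t·(R−E) with t = -2/3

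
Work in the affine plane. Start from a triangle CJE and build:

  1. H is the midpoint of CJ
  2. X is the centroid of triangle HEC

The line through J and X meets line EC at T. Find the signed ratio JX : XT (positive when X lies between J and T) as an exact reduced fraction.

JX:XT = 5

Choose coordinates C = (0, 0), J = (1, 0), E = (0, 1).
1. H is the midpoint of CJ ⇒ H = (1/2, 0)
2. X is the centroid of triangle HEC ⇒ X = (1/6, 1/3)
line JX meets EC at T = (0, 2/5)
X = J + t·(T−J) with t = 5/6, so JX:XT = 5/6:1/6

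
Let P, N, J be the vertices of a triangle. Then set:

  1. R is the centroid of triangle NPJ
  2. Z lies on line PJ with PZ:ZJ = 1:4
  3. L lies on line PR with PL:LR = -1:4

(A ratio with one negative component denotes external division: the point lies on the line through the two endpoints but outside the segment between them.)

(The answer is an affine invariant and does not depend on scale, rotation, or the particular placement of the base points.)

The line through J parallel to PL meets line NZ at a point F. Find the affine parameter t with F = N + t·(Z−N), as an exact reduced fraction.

Work in coordinates with P = (0, 0), N = (1, 0), J = (0, 1).
1. R is the centroid of triangle NPJ ⇒ R = (1/3, 1/3)
2. Z lies on line PJ with PZ:ZJ = 1:4 ⇒ Z = (0, 1/5)
3. L lies on line PR with PL:LR = -1:4 ⇒ L = (-1/9, -1/9)
through J parallel to PL: direction (-1/9, -1/9); meets NZ at F = (-2/3, 1/3)
F = N + t·(Z−N) with t = 5/3

t = 5/3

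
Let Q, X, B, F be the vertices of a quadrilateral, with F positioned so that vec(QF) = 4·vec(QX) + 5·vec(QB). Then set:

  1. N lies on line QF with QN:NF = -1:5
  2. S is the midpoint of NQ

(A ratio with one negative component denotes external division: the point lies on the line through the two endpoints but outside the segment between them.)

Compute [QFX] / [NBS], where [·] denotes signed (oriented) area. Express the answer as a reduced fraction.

Work in coordinates with Q = (0, 0), X = (1, 0), B = (0, 1), F = (4, 5).
1. N lies on line QF with QN:NF = -1:5 ⇒ N = (-1, -5/4)
2. S is the midpoint of NQ ⇒ S = (-1/2, -5/8)
2·[QFX] = -5, 2·[NBS] = -1/2
[QFX]:[NBS] = -5:-1/2 = 10

[QFX]:[NBS] = 10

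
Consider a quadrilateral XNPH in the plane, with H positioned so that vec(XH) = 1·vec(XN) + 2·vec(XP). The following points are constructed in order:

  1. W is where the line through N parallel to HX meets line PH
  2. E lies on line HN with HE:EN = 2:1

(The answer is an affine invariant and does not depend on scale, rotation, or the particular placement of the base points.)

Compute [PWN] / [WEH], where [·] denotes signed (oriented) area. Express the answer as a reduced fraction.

[PWN]:[WEH] = 9/4

Set X = (0, 0), N = (1, 0), P = (0, 1), H = (1, 2); any affine frame gives the same invariant.
1. W is where the line through N parallel to HX meets line PH ⇒ W = (3, 4)
2. E lies on line HN with HE:EN = 2:1 ⇒ E = (1, 2/3)
2·[PWN] = -6, 2·[WEH] = -8/3
[PWN]:[WEH] = -6:-8/3 = 9/4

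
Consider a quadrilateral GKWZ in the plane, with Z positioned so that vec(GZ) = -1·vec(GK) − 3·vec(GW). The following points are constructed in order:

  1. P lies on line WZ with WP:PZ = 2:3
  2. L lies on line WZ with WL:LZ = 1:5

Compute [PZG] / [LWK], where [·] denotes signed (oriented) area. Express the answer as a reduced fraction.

Assign G = (0, 0), K = (1, 0), W = (0, 1), Z = (-1, -3) — the answer is frame-independent, so this choice is without loss of generality.
1. P lies on line WZ with WP:PZ = 2:3 ⇒ P = (-2/5, -3/5)
2. L lies on line WZ with WL:LZ = 1:5 ⇒ L = (-1/6, 1/3)
2·[PZG] = 3/5, 2·[LWK] = -5/6
[PZG]:[LWK] = 3/5:-5/6 = -18/25

[PZG]:[LWK] = -18/25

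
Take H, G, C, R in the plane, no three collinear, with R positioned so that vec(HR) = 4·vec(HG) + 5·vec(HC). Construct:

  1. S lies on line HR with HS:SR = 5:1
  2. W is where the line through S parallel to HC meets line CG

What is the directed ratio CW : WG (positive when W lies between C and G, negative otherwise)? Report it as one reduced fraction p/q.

CW:WG = -10/7

Choose coordinates H = (0, 0), G = (1, 0), C = (0, 1), R = (4, 5).
1. S lies on line HR with HS:SR = 5:1 ⇒ S = (10/3, 25/6)
2. W is where the line through S parallel to HC meets line CG ⇒ W = (10/3, -7/3)
W = C + t·(G−C) with t = 10/3, so CW:WG = t:(1−t) = 10/3:-7/3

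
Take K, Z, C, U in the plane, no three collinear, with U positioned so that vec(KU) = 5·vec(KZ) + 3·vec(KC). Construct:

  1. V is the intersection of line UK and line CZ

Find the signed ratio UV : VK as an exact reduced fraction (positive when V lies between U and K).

Choose coordinates K = (0, 0), Z = (1, 0), C = (0, 1), U = (5, 3).
1. V is the intersection of line UK and line CZ ⇒ V = (5/8, 3/8)
V = U + t·(K−U) with t = 7/8, so UV:VK = t:(1−t) = 7/8:1/8

UV:VK = 7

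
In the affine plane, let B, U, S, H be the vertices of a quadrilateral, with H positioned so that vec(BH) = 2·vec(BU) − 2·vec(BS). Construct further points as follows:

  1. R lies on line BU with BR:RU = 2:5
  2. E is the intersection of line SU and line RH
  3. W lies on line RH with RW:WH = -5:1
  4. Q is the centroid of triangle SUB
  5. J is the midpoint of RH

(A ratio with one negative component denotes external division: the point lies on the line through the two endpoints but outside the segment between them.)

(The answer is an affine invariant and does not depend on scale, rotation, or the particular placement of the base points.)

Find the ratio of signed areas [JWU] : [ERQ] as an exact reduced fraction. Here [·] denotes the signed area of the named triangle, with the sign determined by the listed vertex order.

[JWU]:[ERQ] = 9/14

Assign B = (0, 0), U = (1, 0), S = (0, 1), H = (2, -2) — the answer is frame-independent, so this choice is without loss of generality.
1. R lies on line BU with BR:RU = 2:5 ⇒ R = (2/7, 0)
2. E is the intersection of line SU and line RH ⇒ E = (-4, 5)
3. W lies on line RH with RW:WH = -5:1 ⇒ W = (17/7, -5/2)
4. Q is the centroid of triangle SUB ⇒ Q = (1/3, 1/3)
5. J is the midpoint of RH ⇒ J = (8/7, -1)
2·[JWU] = 15/14, 2·[ERQ] = 5/3
[JWU]:[ERQ] = 15/14:5/3 = 9/14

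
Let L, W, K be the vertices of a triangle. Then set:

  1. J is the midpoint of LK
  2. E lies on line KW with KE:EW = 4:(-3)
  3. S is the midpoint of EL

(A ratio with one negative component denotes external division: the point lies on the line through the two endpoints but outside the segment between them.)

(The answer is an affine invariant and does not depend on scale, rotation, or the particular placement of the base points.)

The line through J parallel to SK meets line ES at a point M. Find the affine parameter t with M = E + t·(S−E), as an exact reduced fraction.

Choose coordinates L = (0, 0), W = (1, 0), K = (0, 1).
1. J is the midpoint of LK ⇒ J = (0, 1/2)
2. E lies on line KW with KE:EW = 4:(-3) ⇒ E = (4, -3)
3. S is the midpoint of EL ⇒ S = (2, -3/2)
through J parallel to SK: direction (-2, 5/2); meets ES at M = (1, -3/4)
M = E + t·(S−E) with t = 3/2

t = 3/2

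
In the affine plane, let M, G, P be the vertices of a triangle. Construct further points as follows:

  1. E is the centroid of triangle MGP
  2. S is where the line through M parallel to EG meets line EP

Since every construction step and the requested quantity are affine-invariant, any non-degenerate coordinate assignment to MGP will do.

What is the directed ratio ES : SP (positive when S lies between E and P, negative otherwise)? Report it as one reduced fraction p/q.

Work in coordinates with M = (0, 0), G = (1, 0), P = (0, 1).
1. E is the centroid of triangle MGP ⇒ E = (1/3, 1/3)
2. S is where the line through M parallel to EG meets line EP ⇒ S = (2/3, -1/3)
S = E + t·(P−E) with t = -1, so ES:SP = t:(1−t) = -1:2

ES:SP = -1/2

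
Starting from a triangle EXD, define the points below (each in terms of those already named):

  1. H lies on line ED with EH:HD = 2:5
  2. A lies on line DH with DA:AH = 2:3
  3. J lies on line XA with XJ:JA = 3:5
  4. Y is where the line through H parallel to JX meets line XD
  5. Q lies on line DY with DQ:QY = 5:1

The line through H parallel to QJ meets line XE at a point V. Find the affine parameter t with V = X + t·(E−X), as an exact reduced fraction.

t = 157/227

Assign E = (0, 0), X = (1, 0), D = (0, 1) — the answer is frame-independent, so this choice is without loss of generality.
1. H lies on line ED with EH:HD = 2:5 ⇒ H = (0, 2/7)
2. A lies on line DH with DA:AH = 2:3 ⇒ A = (0, 5/7)
3. J lies on line XA with XJ:JA = 3:5 ⇒ J = (5/8, 15/56)
4. Y is where the line through H parallel to JX meets line XD ⇒ Y = (5/2, -3/2)
5. Q lies on line DY with DQ:QY = 5:1 ⇒ Q = (25/12, -13/12)
through H parallel to QJ: direction (-35/24, 227/168); meets XE at V = (70/227, 0)
V = X + t·(E−X) with t = 157/227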